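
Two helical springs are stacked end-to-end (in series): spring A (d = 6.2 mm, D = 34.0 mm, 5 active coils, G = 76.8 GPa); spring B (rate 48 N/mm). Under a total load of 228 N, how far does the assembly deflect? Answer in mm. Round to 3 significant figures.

k_A = Gd⁴/(8D³N_a) = (76.8×10³)(6.2⁴)/(8·34.0³·5) = 72.182 N/mm
Series: 1/k_eq = 1/72.182 + 1/48 = 0.034687; k_eq = 28.829 N/mm
δ = F/k_eq = 228/28.829 = 7.9087 mm

7.91 mm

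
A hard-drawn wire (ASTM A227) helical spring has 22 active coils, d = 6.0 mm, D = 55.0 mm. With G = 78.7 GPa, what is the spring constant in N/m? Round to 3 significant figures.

k = Gd⁴/(8D³N_a) = (78.7×10³ × 6.0⁴) / (8 × 55.0³ × 22)
  = 1.01995e+08 / 2.9282e+07 = 3.4832 N/mm = 3483.2 N/m

3480 N/m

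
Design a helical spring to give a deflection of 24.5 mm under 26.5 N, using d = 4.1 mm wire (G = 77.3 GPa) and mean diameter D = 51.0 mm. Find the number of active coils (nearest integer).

Required rate k = F/δ = 26.5/24.5 = 1.0816 N/mm
N_a = Gd⁴/(8D³k) = (77.3×10³ × 4.1⁴)/(8 × 51.0³ × 1.0816)
    = 2.18431e+07 / 1.14784e+06 = 19.03 → 19 coils

19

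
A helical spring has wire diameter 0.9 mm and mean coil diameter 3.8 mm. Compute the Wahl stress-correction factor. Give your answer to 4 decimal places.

1.3784

C = D/d = 3.8/0.9 = 4.2222
K_W = (4C−1)/(4C−4) + 0.615/C = 15.889/12.889 + 0.1457 = 1.3784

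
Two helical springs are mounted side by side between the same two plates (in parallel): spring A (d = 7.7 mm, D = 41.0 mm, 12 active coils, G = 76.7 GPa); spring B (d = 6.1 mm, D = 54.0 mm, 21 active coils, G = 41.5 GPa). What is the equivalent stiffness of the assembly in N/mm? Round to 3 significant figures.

42.9 N/mm

k_A = Gd⁴/(8D³N_a) = (76.7×10³)(7.7⁴)/(8·41.0³·12) = 40.751 N/mm
k_B = Gd⁴/(8D³N_a) = (41.5×10³)(6.1⁴)/(8·54.0³·21) = 2.1721 N/mm
Parallel: k_eq = 40.751 + 2.1721 = 42.923 N/mm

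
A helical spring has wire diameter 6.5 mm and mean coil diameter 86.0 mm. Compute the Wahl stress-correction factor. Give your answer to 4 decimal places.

C = D/d = 86.0/6.5 = 13.2308
K_W = (4C−1)/(4C−4) + 0.615/C = 51.923/48.923 + 0.0465 = 1.1078

1.1078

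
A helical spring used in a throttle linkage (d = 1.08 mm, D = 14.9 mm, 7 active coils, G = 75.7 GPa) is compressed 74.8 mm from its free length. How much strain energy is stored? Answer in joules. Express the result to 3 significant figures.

k = Gd⁴/(8D³N_a) = (75.7×10³)(1.08⁴)/(8·14.9³·7) = 0.55596 N/mm
U = ½kδ² = 0.5 × 0.55596 × 74.8² = 1555.3 N·mm = 1.5553 J

1.56 J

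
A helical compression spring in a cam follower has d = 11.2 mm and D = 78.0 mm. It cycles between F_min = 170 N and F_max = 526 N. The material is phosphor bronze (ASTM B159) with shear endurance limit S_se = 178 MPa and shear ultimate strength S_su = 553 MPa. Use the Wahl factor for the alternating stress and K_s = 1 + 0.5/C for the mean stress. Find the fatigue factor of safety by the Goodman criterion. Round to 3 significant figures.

3.75

C = D/d = 78.0/11.2 = 6.9643; K_W = (4C−1)/(4C−4)+0.615/C = 1.2141; K_s = 1+0.5/C = 1.0718
F_a = (F_max−F_min)/2 = 178 N; F_m = (F_max+F_min)/2 = 348 N
τ_a = K_W·8F_aD/(πd³) = 1.2141 × 25.165 = 30.552 MPa
τ_m = K_s·8F_mD/(πd³) = 1.0718 × 49.199 = 52.732 MPa
Goodman: 1/n_f = τ_a/S_se + τ_m/S_su = 30.552/178 + 52.732/553 = 0.17164 + 0.09536 = 0.267
n_f = 1/0.267 = 3.745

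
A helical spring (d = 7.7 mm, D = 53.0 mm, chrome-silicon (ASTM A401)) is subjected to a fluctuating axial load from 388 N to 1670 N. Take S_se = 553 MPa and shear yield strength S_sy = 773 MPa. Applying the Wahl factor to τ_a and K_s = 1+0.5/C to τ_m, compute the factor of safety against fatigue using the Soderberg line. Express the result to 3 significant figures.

1.19

C = D/d = 53.0/7.7 = 6.8831; K_W = (4C−1)/(4C−4)+0.615/C = 1.2168; K_s = 1+0.5/C = 1.0726
F_a = (F_max−F_min)/2 = 641 N; F_m = (F_max+F_min)/2 = 1029 N
τ_a = K_W·8F_aD/(πd³) = 1.2168 × 189.5 = 230.59 MPa
τ_m = K_s·8F_mD/(πd³) = 1.0726 × 304.2 = 326.3 MPa
Soderberg: 1/n_f = τ_a/S_se + τ_m/S_sy = 230.59/553 + 326.3/773 = 0.41697 + 0.42212 = 0.83909
n_f = 1/0.83909 = 1.192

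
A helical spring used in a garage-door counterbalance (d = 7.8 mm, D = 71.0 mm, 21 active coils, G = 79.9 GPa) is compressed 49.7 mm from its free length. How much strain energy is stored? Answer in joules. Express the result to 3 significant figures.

6.07 J

k = Gd⁴/(8D³N_a) = (79.9×10³)(7.8⁴)/(8·71.0³·21) = 4.9186 N/mm
U = ½kδ² = 0.5 × 4.9186 × 49.7² = 6074.7 N·mm = 6.0747 J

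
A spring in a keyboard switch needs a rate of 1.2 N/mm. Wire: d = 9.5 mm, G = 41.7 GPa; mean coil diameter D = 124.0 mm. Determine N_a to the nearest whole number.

19

N_a = Gd⁴/(8D³k) = (41.7×10³ × 9.5⁴)/(8 × 124.0³ × 1.2)
    = 3.39649e+08 / 1.83036e+07 = 18.56 → 19 coils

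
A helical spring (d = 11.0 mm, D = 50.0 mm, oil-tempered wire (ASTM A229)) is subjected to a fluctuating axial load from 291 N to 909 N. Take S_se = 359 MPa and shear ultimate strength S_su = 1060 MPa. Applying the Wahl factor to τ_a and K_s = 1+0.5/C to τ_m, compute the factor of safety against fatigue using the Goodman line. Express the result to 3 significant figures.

C = D/d = 50.0/11.0 = 4.5455; K_W = (4C−1)/(4C−4)+0.615/C = 1.3468; K_s = 1+0.5/C = 1.1100
F_a = (F_max−F_min)/2 = 309 N; F_m = (F_max+F_min)/2 = 600 N
τ_a = K_W·8F_aD/(πd³) = 1.3468 × 29.559 = 39.811 MPa
τ_m = K_s·8F_mD/(πd³) = 1.1100 × 57.396 = 63.71 MPa
Goodman: 1/n_f = τ_a/S_se + τ_m/S_su = 39.811/359 + 63.71/1060 = 0.11089 + 0.06010 = 0.171
n_f = 1/0.171 = 5.848

5.85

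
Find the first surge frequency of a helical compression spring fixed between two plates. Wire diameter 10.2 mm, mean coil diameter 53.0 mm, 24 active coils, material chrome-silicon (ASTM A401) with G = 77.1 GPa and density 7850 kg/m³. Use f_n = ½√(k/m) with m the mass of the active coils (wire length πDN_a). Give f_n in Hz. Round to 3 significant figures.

53.4 Hz

k = Gd⁴/(8D³N_a) = (77.1×10³)(10.2⁴)/(8·53.0³·24) = 29.196 N/mm = 29196 N/m
Wire length L = πDN_a = π·53.0·24 = 3996.1 mm
m = ρ·(πd²/4)·L = 7850 × 81.713×10⁻⁶ m² × 3.9961 m = 2.5633 kg
f_n = ½√(k/m) = 0.5·√(29196/2.5633) = 0.5·√(11390) = 53.362 Hz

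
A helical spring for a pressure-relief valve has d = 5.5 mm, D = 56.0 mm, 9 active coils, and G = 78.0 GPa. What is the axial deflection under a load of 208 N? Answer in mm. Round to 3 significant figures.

36.8 mm

k = Gd⁴/(8D³N_a) = (78.0×10³)(5.5⁴)/(8·56.0³·9) = 5.6448 N/mm
δ = F/k = 208 / 5.6448 = 36.848 mm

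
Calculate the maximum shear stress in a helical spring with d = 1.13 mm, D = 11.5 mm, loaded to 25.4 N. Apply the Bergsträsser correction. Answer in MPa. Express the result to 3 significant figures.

584 MPa

Spring index C = D/d = 11.5/1.13 = 10.1770
K_B = (4C+2)/(4C−3) = 42.708/37.708 = 1.1326
τ₀ = 8FD/(πd³) = 8·25.4·11.5/(π·1.13³) = 2336.8/4.533 = 515.51 MPa
τ_max = K·τ₀ = 1.1326 × 515.51 = 583.86 MPa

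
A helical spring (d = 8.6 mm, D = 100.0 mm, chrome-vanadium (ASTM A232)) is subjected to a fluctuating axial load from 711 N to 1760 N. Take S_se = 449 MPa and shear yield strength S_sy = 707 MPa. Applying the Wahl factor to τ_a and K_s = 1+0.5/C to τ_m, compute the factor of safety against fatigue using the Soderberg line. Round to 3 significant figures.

C = D/d = 100.0/8.6 = 11.6279; K_W = (4C−1)/(4C−4)+0.615/C = 1.1235; K_s = 1+0.5/C = 1.0430
F_a = (F_max−F_min)/2 = 524.5 N; F_m = (F_max+F_min)/2 = 1235.5 N
τ_a = K_W·8F_aD/(πd³) = 1.1235 × 209.99 = 235.91 MPa
τ_m = K_s·8F_mD/(πd³) = 1.0430 × 494.64 = 515.91 MPa
Soderberg: 1/n_f = τ_a/S_se + τ_m/S_sy = 235.91/449 + 515.91/707 = 0.52541 + 0.72971 = 1.2551
n_f = 1/1.2551 = 0.7967

0.797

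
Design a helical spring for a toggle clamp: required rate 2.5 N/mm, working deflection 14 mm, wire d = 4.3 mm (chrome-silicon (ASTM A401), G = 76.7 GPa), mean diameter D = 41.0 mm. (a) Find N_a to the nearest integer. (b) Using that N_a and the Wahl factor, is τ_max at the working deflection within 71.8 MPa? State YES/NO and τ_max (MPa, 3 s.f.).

(a) 19 coils; (b) YES, τ_max = 53.0 MPa

N_a = Gd⁴/(8D³k) = (76.7×10³)(4.3⁴)/(8·41.0³·2.5) = 19.02 → N_a = 19
Actual rate k = Gd⁴/(8D³·19) = 2.5031 N/mm
Working load F = kδ = 2.5031·14 = 35.043 N
C = 41.0/4.3 = 9.5349; K_W = (4C−1)/(4C−4)+0.615/C = 1.1524
τ_max = K_W·8FD/(πd³) = 1.1524·46.017 = 53.029 MPa
τ_max ≤ 71.8 MPa → acceptable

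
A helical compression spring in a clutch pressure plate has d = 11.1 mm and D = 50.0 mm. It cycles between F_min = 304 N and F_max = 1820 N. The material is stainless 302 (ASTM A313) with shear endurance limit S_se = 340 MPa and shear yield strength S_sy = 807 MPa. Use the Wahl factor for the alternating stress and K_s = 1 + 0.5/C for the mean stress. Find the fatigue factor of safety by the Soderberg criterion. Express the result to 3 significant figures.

C = D/d = 50.0/11.1 = 4.5045; K_W = (4C−1)/(4C−4)+0.615/C = 1.3505; K_s = 1+0.5/C = 1.1110
F_a = (F_max−F_min)/2 = 758 N; F_m = (F_max+F_min)/2 = 1062 N
τ_a = K_W·8F_aD/(πd³) = 1.3505 × 70.568 = 95.305 MPa
τ_m = K_s·8F_mD/(πd³) = 1.1110 × 98.87 = 109.84 MPa
Soderberg: 1/n_f = τ_a/S_se + τ_m/S_sy = 95.305/340 + 109.84/807 = 0.28031 + 0.13612 = 0.41643
n_f = 1/0.41643 = 2.401

2.40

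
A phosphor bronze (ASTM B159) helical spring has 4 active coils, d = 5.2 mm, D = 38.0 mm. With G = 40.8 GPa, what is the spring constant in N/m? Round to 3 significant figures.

17000 N/m

k = Gd⁴/(8D³N_a) = (40.8×10³ × 5.2⁴) / (8 × 38.0³ × 4)
  = 2.98314e+07 / 1.7559e+06 = 16.989 N/mm = 16989 N/m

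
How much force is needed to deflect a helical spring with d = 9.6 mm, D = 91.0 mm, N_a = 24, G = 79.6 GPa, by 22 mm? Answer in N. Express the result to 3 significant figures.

k = Gd⁴/(8D³N_a) = (79.6×10³)(9.6⁴)/(8·91.0³·24) = 4.6728 N/mm
F = k·δ = 4.6728 × 22 = 102.8 N

103 N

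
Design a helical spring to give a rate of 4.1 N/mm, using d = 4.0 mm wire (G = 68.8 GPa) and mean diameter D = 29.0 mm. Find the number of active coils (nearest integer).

N_a = Gd⁴/(8D³k) = (68.8×10³ × 4.0⁴)/(8 × 29.0³ × 4.1)
    = 1.76128e+07 / 799959 = 22.02 → 22 coils

22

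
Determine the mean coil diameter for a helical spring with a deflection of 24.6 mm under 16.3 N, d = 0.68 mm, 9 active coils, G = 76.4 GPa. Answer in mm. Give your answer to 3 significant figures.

7.00 mm

Required rate k = F/δ = 16.3/24.6 = 0.6626 N/mm
D = (Gd⁴/(8N_a·k))^(1/3) = (76.4×10³·0.68⁴/(8·9·0.6626))^(1/3)
  = (342.408)^(1/3) = 6.9960 mm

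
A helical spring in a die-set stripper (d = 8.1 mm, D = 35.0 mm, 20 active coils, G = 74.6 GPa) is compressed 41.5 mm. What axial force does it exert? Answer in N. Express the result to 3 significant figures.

1940 N

k = Gd⁴/(8D³N_a) = (74.6×10³)(8.1⁴)/(8·35.0³·20) = 46.812 N/mm
F = k·δ = 46.812 × 41.5 = 1942.7 N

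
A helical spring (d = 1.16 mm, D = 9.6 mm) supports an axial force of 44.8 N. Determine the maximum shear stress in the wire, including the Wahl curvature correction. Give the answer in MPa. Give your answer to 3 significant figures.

826 MPa

Spring index C = D/d = 9.6/1.16 = 8.2759
K_W = (4C−1)/(4C−4) + 0.615/C = 32.103/29.103 + 0.0743 = 1.1774
τ₀ = 8FD/(πd³) = 8·44.8·9.6/(π·1.16³) = 3440.64/4.9037 = 701.64 MPa
τ_max = K·τ₀ = 1.1774 × 701.64 = 826.11 MPa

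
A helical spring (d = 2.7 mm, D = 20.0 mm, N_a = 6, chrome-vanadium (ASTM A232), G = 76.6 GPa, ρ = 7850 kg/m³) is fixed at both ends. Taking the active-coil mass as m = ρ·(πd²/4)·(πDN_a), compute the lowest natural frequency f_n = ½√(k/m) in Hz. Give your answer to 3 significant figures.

395 Hz

k = Gd⁴/(8D³N_a) = (76.6×10³)(2.7⁴)/(8·20.0³·6) = 10.601 N/mm = 10601 N/m
Wire length L = πDN_a = π·20.0·6 = 376.99 mm
m = ρ·(πd²/4)·L = 7850 × 5.7256×10⁻⁶ m² × 0.37699 m = 0.016944 kg
f_n = ½√(k/m) = 0.5·√(10601/0.016944) = 0.5·√(6.2565e+05) = 395.49 Hz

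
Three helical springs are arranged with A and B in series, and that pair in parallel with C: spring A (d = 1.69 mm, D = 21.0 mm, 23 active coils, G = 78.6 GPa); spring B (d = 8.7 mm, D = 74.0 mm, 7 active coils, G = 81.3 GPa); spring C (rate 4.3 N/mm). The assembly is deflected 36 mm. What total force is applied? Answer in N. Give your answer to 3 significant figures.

k_A = Gd⁴/(8D³N_a) = (78.6×10³)(1.69⁴)/(8·21.0³·23) = 0.37626 N/mm
k_B = Gd⁴/(8D³N_a) = (81.3×10³)(8.7⁴)/(8·74.0³·7) = 20.525 N/mm
Springs A,B series: k_AB = 1/(1/0.37626+1/20.525) = 0.36949 N/mm; parallel with C: k_eq = 0.36949+4.3 = 4.6695 N/mm
F = k_eq·δ = 4.6695·36 = 168.1 N

168 N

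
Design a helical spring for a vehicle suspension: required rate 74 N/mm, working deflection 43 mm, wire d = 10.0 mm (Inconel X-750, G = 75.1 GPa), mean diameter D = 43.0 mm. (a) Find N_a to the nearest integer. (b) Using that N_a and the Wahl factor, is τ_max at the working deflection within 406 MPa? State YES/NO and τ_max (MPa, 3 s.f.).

N_a = Gd⁴/(8D³k) = (75.1×10³)(10.0⁴)/(8·43.0³·74) = 15.96 → N_a = 16
Actual rate k = Gd⁴/(8D³·16) = 73.795 N/mm
Working load F = kδ = 73.795·43 = 3173.2 N
C = 43.0/10.0 = 4.3000; K_W = (4C−1)/(4C−4)+0.615/C = 1.3703
τ_max = K_W·8FD/(πd³) = 1.3703·347.46 = 476.12 MPa
τ_max > 406 MPa → exceeds allowable

(a) 16 coils; (b) NO, τ_max = 476 MPa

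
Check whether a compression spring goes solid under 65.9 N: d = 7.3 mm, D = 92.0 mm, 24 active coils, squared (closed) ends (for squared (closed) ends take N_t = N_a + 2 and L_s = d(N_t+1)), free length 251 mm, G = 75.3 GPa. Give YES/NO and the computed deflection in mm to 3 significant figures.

NO, δ = 46.1 mm

k = Gd⁴/(8D³N_a) = (75.3×10³)(7.3⁴)/(8·92.0³·24) = 1.4303 N/mm
N_t = 26; L_s = 7.3·27 = 197.1 mm; δ_solid = L₀ − L_s = 251 − 197.1 = 53.9 mm
δ = F/k = 65.9/1.4303 = 46.075 mm
δ < δ_solid → spring does not go solid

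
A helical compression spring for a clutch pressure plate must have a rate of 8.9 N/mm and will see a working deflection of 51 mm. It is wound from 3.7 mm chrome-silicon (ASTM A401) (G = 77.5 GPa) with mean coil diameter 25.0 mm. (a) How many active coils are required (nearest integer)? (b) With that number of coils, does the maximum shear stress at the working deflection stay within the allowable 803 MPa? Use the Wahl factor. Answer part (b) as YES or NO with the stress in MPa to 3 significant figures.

(a) 13 coils; (b) YES, τ_max = 700 MPa

N_a = Gd⁴/(8D³k) = (77.5×10³)(3.7⁴)/(8·25.0³·8.9) = 13.06 → N_a = 13
Actual rate k = Gd⁴/(8D³·13) = 8.9383 N/mm
Working load F = kδ = 8.9383·51 = 455.85 N
C = 25.0/3.7 = 6.7568; K_W = (4C−1)/(4C−4)+0.615/C = 1.2213
τ_max = K_W·8FD/(πd³) = 1.2213·572.93 = 699.72 MPa
τ_max ≤ 803 MPa → acceptable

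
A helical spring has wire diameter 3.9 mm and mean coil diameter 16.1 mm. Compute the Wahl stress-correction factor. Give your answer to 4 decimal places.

C = D/d = 16.1/3.9 = 4.1282
K_W = (4C−1)/(4C−4) + 0.615/C = 15.513/12.513 + 0.1490 = 1.3887

1.3887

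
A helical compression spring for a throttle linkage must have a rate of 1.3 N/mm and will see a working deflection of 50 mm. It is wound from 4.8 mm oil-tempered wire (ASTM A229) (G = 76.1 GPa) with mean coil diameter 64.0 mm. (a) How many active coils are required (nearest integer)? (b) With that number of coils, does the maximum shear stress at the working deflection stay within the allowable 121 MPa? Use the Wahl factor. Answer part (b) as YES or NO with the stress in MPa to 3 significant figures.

N_a = Gd⁴/(8D³k) = (76.1×10³)(4.8⁴)/(8·64.0³·1.3) = 14.82 → N_a = 15
Actual rate k = Gd⁴/(8D³·15) = 1.2842 N/mm
Working load F = kδ = 1.2842·50 = 64.209 N
C = 64.0/4.8 = 13.3333; K_W = (4C−1)/(4C−4)+0.615/C = 1.1069
τ_max = K_W·8FD/(πd³) = 1.1069·94.623 = 104.74 MPa
τ_max ≤ 121 MPa → acceptable

(a) 15 coils; (b) YES, τ_max = 105 MPa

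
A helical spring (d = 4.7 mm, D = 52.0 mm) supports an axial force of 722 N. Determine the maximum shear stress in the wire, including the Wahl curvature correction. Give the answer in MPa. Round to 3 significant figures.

1040 MPa

Spring index C = D/d = 52.0/4.7 = 11.0638
K_W = (4C−1)/(4C−4) + 0.615/C = 43.255/40.255 + 0.0556 = 1.1301
τ₀ = 8FD/(πd³) = 8·722·52.0/(π·4.7³) = 300352/326.17 = 920.85 MPa
τ_max = K·τ₀ = 1.1301 × 920.85 = 1040.7 MPa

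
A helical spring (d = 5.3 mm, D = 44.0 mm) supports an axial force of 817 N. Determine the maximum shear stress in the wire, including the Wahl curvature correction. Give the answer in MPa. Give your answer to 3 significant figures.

Spring index C = D/d = 44.0/5.3 = 8.3019
K_W = (4C−1)/(4C−4) + 0.615/C = 32.208/29.208 + 0.0741 = 1.1768
τ₀ = 8FD/(πd³) = 8·817·44.0/(π·5.3³) = 287584/467.71 = 614.88 MPa
τ_max = K·τ₀ = 1.1768 × 614.88 = 723.58 MPa

724 MPa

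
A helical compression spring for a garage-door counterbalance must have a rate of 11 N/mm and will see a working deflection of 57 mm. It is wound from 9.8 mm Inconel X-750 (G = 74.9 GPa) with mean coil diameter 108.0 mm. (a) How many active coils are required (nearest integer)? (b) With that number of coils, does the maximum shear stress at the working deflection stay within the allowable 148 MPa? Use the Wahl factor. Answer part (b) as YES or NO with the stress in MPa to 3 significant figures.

(a) 6 coils; (b) NO, τ_max = 215 MPa

N_a = Gd⁴/(8D³k) = (74.9×10³)(9.8⁴)/(8·108.0³·11) = 6.232 → N_a = 6
Actual rate k = Gd⁴/(8D³·6) = 11.425 N/mm
Working load F = kδ = 11.425·57 = 651.25 N
C = 108.0/9.8 = 11.0204; K_W = (4C−1)/(4C−4)+0.615/C = 1.1307
τ_max = K_W·8FD/(πd³) = 1.1307·190.3 = 215.16 MPa
τ_max > 148 MPa → exceeds allowable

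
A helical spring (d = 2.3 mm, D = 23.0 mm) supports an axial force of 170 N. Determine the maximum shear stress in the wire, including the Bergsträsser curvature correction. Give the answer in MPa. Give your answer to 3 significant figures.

Spring index C = D/d = 23.0/2.3 = 10.0000
K_B = (4C+2)/(4C−3) = 42.000/37.000 = 1.1351
τ₀ = 8FD/(πd³) = 8·170·23.0/(π·2.3³) = 31280/38.224 = 818.34 MPa
τ_max = K·τ₀ = 1.1351 × 818.34 = 928.93 MPa

929 MPa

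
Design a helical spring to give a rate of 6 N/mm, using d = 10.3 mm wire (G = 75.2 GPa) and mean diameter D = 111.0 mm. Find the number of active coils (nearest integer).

13

N_a = Gd⁴/(8D³k) = (75.2×10³ × 10.3⁴)/(8 × 111.0³ × 6)
    = 8.46383e+08 / 6.56463e+07 = 12.89 → 13 coils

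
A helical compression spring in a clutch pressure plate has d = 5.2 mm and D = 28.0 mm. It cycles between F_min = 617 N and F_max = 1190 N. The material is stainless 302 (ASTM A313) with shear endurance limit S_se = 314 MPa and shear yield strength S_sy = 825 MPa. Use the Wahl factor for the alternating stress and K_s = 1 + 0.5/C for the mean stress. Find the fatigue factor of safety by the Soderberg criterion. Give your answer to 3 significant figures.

C = D/d = 28.0/5.2 = 5.3846; K_W = (4C−1)/(4C−4)+0.615/C = 1.2853; K_s = 1+0.5/C = 1.0929
F_a = (F_max−F_min)/2 = 286.5 N; F_m = (F_max+F_min)/2 = 903.5 N
τ_a = K_W·8F_aD/(πd³) = 1.2853 × 145.28 = 186.73 MPa
τ_m = K_s·8F_mD/(πd³) = 1.0929 × 458.16 = 500.7 MPa
Soderberg: 1/n_f = τ_a/S_se + τ_m/S_sy = 186.73/314 + 500.7/825 = 0.59467 + 0.60691 = 1.2016
n_f = 1/1.2016 = 0.8322

0.832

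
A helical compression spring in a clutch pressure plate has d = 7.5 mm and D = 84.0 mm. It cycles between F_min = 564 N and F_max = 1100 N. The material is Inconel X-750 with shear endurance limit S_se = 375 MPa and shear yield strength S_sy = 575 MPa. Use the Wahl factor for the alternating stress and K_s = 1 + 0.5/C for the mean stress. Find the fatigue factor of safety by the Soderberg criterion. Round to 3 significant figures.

C = D/d = 84.0/7.5 = 11.2000; K_W = (4C−1)/(4C−4)+0.615/C = 1.1284; K_s = 1+0.5/C = 1.0446
F_a = (F_max−F_min)/2 = 268 N; F_m = (F_max+F_min)/2 = 832 N
τ_a = K_W·8F_aD/(πd³) = 1.1284 × 135.88 = 153.34 MPa
τ_m = K_s·8F_mD/(πd³) = 1.0446 × 421.85 = 440.68 MPa
Soderberg: 1/n_f = τ_a/S_se + τ_m/S_sy = 153.34/375 + 440.68/575 = 0.40890 + 0.76641 = 1.1753
n_f = 1/1.1753 = 0.8508

0.851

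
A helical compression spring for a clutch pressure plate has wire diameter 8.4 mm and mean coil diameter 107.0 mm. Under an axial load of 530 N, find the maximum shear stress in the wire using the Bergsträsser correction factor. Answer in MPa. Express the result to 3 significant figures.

269 MPa

Spring index C = D/d = 107.0/8.4 = 12.7381
K_B = (4C+2)/(4C−3) = 52.952/47.952 = 1.1043
τ₀ = 8FD/(πd³) = 8·530·107.0/(π·8.4³) = 453680/1862 = 243.65 MPa
τ_max = K·τ₀ = 1.1043 × 243.65 = 269.05 MPa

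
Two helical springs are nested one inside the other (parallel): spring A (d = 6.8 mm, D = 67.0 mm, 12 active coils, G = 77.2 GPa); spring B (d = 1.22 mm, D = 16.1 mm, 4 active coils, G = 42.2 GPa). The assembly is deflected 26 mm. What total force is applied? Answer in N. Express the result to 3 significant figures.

167 N

k_A = Gd⁴/(8D³N_a) = (77.2×10³)(6.8⁴)/(8·67.0³·12) = 5.7169 N/mm
k_B = Gd⁴/(8D³N_a) = (42.2×10³)(1.22⁴)/(8·16.1³·4) = 0.70004 N/mm
Parallel: k_eq = 5.7169 + 0.70004 = 6.4169 N/mm
F = k_eq·δ = 6.4169·26 = 166.84 N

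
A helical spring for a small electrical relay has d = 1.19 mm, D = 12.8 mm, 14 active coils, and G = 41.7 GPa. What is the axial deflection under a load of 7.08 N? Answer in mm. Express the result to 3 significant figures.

19.9 mm

k = Gd⁴/(8D³N_a) = (41.7×10³)(1.19⁴)/(8·12.8³·14) = 0.35602 N/mm
δ = F/k = 7.08 / 0.35602 = 19.886 mm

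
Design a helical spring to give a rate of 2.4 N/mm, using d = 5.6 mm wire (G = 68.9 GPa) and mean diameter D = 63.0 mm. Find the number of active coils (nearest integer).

N_a = Gd⁴/(8D³k) = (68.9×10³ × 5.6⁴)/(8 × 63.0³ × 2.4)
    = 6.77597e+07 / 4.8009e+06 = 14.11 → 14 coils

14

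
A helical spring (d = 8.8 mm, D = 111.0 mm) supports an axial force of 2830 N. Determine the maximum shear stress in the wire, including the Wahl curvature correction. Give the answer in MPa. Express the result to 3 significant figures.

1310 MPa

Spring index C = D/d = 111.0/8.8 = 12.6136
K_W = (4C−1)/(4C−4) + 0.615/C = 49.455/46.455 + 0.0488 = 1.1133
τ₀ = 8FD/(πd³) = 8·2830·111.0/(π·8.8³) = 2.51304e+06/2140.9 = 1173.8 MPa
τ_max = K·τ₀ = 1.1133 × 1173.8 = 1306.9 MPa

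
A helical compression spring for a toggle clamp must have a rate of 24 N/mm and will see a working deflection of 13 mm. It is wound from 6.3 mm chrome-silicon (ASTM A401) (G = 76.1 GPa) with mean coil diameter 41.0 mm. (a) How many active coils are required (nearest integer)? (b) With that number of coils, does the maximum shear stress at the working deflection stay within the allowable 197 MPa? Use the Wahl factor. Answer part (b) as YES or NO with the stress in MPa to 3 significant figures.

N_a = Gd⁴/(8D³k) = (76.1×10³)(6.3⁴)/(8·41.0³·24) = 9.059 → N_a = 9
Actual rate k = Gd⁴/(8D³·9) = 24.158 N/mm
Working load F = kδ = 24.158·13 = 314.06 N
C = 41.0/6.3 = 6.5079; K_W = (4C−1)/(4C−4)+0.615/C = 1.2307
τ_max = K_W·8FD/(πd³) = 1.2307·131.13 = 161.38 MPa
τ_max ≤ 197 MPa → acceptable

(a) 9 coils; (b) YES, τ_max = 161 MPa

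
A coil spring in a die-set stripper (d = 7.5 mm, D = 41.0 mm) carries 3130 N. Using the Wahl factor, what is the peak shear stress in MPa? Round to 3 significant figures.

Spring index C = D/d = 41.0/7.5 = 5.4667
K_W = (4C−1)/(4C−4) + 0.615/C = 20.867/17.867 + 0.1125 = 1.2804
τ₀ = 8FD/(πd³) = 8·3130·41.0/(π·7.5³) = 1.02664e+06/1325.4 = 774.61 MPa
τ_max = K·τ₀ = 1.2804 × 774.61 = 991.82 MPa

992 MPa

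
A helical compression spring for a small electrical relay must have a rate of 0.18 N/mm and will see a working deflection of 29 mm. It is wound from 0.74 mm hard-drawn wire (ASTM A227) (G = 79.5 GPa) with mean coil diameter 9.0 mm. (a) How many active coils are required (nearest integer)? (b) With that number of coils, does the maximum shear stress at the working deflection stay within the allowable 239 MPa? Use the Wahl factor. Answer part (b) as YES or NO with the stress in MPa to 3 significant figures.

N_a = Gd⁴/(8D³k) = (79.5×10³)(0.74⁴)/(8·9.0³·0.18) = 22.71 → N_a = 23
Actual rate k = Gd⁴/(8D³·23) = 0.17773 N/mm
Working load F = kδ = 0.17773·29 = 5.154 N
C = 9.0/0.74 = 12.1622; K_W = (4C−1)/(4C−4)+0.615/C = 1.1178
τ_max = K_W·8FD/(πd³) = 1.1178·291.5 = 325.82 MPa
τ_max > 239 MPa → exceeds allowable

(a) 23 coils; (b) NO, τ_max = 326 MPa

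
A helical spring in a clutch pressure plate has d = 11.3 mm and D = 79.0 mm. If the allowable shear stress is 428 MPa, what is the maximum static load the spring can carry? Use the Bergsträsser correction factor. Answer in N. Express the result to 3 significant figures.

2560 N

C = D/d = 79.0/11.3 = 6.9912
K_B = (4C+2)/(4C−3) = 29.965/24.965 = 1.2003
τ_max = K·8FD/(πd³) → F_max = τ_allow·πd³/(8DK)
F_max = 428·π·11.3³/(8·79.0·1.2003) = 1.9401e+06/758.58 = 2557.6 N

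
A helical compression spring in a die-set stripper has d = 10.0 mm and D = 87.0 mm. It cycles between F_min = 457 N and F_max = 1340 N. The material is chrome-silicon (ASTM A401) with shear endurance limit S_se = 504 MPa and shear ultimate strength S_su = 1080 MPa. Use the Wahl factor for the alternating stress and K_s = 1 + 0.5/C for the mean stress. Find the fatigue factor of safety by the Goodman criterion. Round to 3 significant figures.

C = D/d = 87.0/10.0 = 8.7000; K_W = (4C−1)/(4C−4)+0.615/C = 1.1681; K_s = 1+0.5/C = 1.0575
F_a = (F_max−F_min)/2 = 441.5 N; F_m = (F_max+F_min)/2 = 898.5 N
τ_a = K_W·8F_aD/(πd³) = 1.1681 × 97.812 = 114.25 MPa
τ_m = K_s·8F_mD/(πd³) = 1.0575 × 199.06 = 210.5 MPa
Goodman: 1/n_f = τ_a/S_se + τ_m/S_su = 114.25/504 + 210.5/1080 = 0.22669 + 0.19490 = 0.4216
n_f = 1/0.4216 = 2.372

2.37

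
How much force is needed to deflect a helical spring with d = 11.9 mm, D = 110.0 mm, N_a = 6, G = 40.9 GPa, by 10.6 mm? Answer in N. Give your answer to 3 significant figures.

136 N

k = Gd⁴/(8D³N_a) = (40.9×10³)(11.9⁴)/(8·110.0³·6) = 12.838 N/mm
F = k·δ = 12.838 × 10.6 = 136.08 N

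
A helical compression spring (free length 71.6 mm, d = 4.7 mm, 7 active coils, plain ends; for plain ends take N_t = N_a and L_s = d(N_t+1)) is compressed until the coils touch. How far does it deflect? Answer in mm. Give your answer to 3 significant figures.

34.0 mm

N_t = 7; L_s = 4.7·8 = 37.6 mm
δ_solid = L₀ − L_s = 71.6 − 37.6 = 34 mm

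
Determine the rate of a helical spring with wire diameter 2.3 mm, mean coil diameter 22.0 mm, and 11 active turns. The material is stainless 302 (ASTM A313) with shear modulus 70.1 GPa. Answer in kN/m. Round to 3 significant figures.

k = Gd⁴/(8D³N_a) = (70.1×10³ × 2.3⁴) / (8 × 22.0³ × 11)
  = 1.96169e+06 / 937024 = 2.0935 N/mm

2.09 kN/m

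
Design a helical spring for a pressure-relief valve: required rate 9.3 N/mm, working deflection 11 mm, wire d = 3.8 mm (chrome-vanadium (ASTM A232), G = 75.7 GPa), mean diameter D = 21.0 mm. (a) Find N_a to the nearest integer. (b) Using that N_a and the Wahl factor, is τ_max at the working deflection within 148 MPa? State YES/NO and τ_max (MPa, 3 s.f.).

(a) 23 coils; (b) YES, τ_max = 127 MPa

N_a = Gd⁴/(8D³k) = (75.7×10³)(3.8⁴)/(8·21.0³·9.3) = 22.91 → N_a = 23
Actual rate k = Gd⁴/(8D³·23) = 9.2631 N/mm
Working load F = kδ = 9.2631·11 = 101.89 N
C = 21.0/3.8 = 5.5263; K_W = (4C−1)/(4C−4)+0.615/C = 1.2770
τ_max = K_W·8FD/(πd³) = 1.2770·99.302 = 126.81 MPa
τ_max ≤ 148 MPa → acceptable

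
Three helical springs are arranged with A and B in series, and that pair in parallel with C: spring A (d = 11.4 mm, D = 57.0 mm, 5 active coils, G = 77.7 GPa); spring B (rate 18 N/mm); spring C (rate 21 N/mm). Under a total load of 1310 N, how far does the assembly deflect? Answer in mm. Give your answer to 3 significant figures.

k_A = Gd⁴/(8D³N_a) = (77.7×10³)(11.4⁴)/(8·57.0³·5) = 177.16 N/mm
Springs A,B series: k_AB = 1/(1/177.16+1/18) = 16.34 N/mm; parallel with C: k_eq = 16.34+21 = 37.34 N/mm
δ = F/k_eq = 1310/37.34 = 35.083 mm

35.1 mm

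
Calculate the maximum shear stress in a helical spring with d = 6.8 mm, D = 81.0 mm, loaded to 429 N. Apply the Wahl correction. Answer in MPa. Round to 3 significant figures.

315 MPa

Spring index C = D/d = 81.0/6.8 = 11.9118
K_W = (4C−1)/(4C−4) + 0.615/C = 46.647/43.647 + 0.0516 = 1.1204
τ₀ = 8FD/(πd³) = 8·429·81.0/(π·6.8³) = 277992/987.82 = 281.42 MPa
τ_max = K·τ₀ = 1.1204 × 281.42 = 315.29 MPa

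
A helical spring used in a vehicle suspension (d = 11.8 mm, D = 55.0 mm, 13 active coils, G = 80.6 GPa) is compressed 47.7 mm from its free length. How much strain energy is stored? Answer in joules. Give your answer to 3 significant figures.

k = Gd⁴/(8D³N_a) = (80.6×10³)(11.8⁴)/(8·55.0³·13) = 90.311 N/mm
U = ½kδ² = 0.5 × 90.311 × 47.7² = 1.0274e+05 N·mm = 102.74 J

103 J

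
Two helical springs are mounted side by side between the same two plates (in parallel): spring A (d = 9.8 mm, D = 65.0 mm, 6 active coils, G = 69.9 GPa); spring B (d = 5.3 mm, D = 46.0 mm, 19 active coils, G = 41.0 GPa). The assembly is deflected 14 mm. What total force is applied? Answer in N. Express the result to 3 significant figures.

715 N

k_A = Gd⁴/(8D³N_a) = (69.9×10³)(9.8⁴)/(8·65.0³·6) = 48.91 N/mm
k_B = Gd⁴/(8D³N_a) = (41.0×10³)(5.3⁴)/(8·46.0³·19) = 2.1866 N/mm
Parallel: k_eq = 48.91 + 2.1866 = 51.097 N/mm
F = k_eq·δ = 51.097·14 = 715.36 N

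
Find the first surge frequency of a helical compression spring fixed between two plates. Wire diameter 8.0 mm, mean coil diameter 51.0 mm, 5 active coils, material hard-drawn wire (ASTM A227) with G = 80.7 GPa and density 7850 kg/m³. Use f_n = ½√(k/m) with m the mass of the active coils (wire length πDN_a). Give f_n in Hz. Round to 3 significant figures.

k = Gd⁴/(8D³N_a) = (80.7×10³)(8.0⁴)/(8·51.0³·5) = 62.296 N/mm = 62296 N/m
Wire length L = πDN_a = π·51.0·5 = 801.11 mm
m = ρ·(πd²/4)·L = 7850 × 50.265×10⁻⁶ m² × 0.80111 m = 0.3161 kg
f_n = ½√(k/m) = 0.5·√(62296/0.3161) = 0.5·√(1.9708e+05) = 221.97 Hz

222 Hz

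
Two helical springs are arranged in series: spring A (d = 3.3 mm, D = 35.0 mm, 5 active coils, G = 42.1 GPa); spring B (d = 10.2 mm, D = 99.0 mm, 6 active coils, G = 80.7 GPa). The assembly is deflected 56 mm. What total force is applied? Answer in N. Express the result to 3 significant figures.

k_A = Gd⁴/(8D³N_a) = (42.1×10³)(3.3⁴)/(8·35.0³·5) = 2.9112 N/mm
k_B = Gd⁴/(8D³N_a) = (80.7×10³)(10.2⁴)/(8·99.0³·6) = 18.755 N/mm
Series: 1/k_eq = 1/2.9112 + 1/18.755 = 0.39682; k_eq = 2.5201 N/mm
F = k_eq·δ = 2.5201·56 = 141.12 N

141 N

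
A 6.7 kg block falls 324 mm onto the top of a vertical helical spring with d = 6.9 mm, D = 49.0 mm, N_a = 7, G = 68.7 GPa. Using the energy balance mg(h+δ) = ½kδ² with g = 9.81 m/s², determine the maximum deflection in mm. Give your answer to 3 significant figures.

45.3 mm

k = Gd⁴/(8D³N_a) = (68.7×10³)(6.9⁴)/(8·49.0³·7) = 23.636 N/mm
W = mg = 6.7 × 9.81 = 65.727 N
½kδ² − Wδ − Wh = 0 → δ = (W + √(W² + 2kWh))/k
δ = (65.727 + √(4320 + 1.00669e+06))/23.636 = (65.727 + 1005.5)/23.636 = 45.321 mm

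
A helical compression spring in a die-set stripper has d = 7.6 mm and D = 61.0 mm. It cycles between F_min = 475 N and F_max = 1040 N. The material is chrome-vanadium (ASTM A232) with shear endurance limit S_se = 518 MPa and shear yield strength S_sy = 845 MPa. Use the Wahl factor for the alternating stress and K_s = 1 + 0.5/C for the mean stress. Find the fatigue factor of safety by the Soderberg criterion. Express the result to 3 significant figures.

C = D/d = 61.0/7.6 = 8.0263; K_W = (4C−1)/(4C−4)+0.615/C = 1.1834; K_s = 1+0.5/C = 1.0623
F_a = (F_max−F_min)/2 = 282.5 N; F_m = (F_max+F_min)/2 = 757.5 N
τ_a = K_W·8F_aD/(πd³) = 1.1834 × 99.965 = 118.29 MPa
τ_m = K_s·8F_mD/(πd³) = 1.0623 × 268.05 = 284.75 MPa
Soderberg: 1/n_f = τ_a/S_se + τ_m/S_sy = 118.29/518 + 284.75/845 = 0.22837 + 0.33698 = 0.56535
n_f = 1/0.56535 = 1.769

1.77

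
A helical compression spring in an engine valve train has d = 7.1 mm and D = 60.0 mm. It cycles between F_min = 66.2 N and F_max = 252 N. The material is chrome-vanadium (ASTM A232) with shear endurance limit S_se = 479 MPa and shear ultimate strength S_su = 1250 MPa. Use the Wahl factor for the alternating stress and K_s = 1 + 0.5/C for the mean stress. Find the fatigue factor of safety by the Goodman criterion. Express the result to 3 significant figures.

C = D/d = 60.0/7.1 = 8.4507; K_W = (4C−1)/(4C−4)+0.615/C = 1.1734; K_s = 1+0.5/C = 1.0592
F_a = (F_max−F_min)/2 = 92.9 N; F_m = (F_max+F_min)/2 = 159.1 N
τ_a = K_W·8F_aD/(πd³) = 1.1734 × 39.658 = 46.536 MPa
τ_m = K_s·8F_mD/(πd³) = 1.0592 × 67.918 = 71.937 MPa
Goodman: 1/n_f = τ_a/S_se + τ_m/S_su = 46.536/479 + 71.937/1250 = 0.09715 + 0.05755 = 0.1547
n_f = 1/0.1547 = 6.464

6.46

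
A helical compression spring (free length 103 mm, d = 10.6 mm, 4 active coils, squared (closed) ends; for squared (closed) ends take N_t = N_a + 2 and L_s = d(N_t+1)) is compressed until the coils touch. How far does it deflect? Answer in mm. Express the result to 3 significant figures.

N_t = 6; L_s = 10.6·7 = 74.2 mm
δ_solid = L₀ − L_s = 103 − 74.2 = 28.8 mm

28.8 mm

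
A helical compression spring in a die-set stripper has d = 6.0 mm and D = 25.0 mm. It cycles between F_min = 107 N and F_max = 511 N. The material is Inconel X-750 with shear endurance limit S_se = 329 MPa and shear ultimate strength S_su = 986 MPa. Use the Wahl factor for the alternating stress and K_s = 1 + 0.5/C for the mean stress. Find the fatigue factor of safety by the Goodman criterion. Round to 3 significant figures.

2.83

C = D/d = 25.0/6.0 = 4.1667; K_W = (4C−1)/(4C−4)+0.615/C = 1.3844; K_s = 1+0.5/C = 1.1200
F_a = (F_max−F_min)/2 = 202 N; F_m = (F_max+F_min)/2 = 309 N
τ_a = K_W·8F_aD/(πd³) = 1.3844 × 59.536 = 82.424 MPa
τ_m = K_s·8F_mD/(πd³) = 1.1200 × 91.072 = 102 MPa
Goodman: 1/n_f = τ_a/S_se + τ_m/S_su = 82.424/329 + 102/986 = 0.25053 + 0.10345 = 0.35398
n_f = 1/0.35398 = 2.825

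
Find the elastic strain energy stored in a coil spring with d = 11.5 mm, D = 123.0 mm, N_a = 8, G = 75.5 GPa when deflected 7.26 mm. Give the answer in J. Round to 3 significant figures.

0.292 J

k = Gd⁴/(8D³N_a) = (75.5×10³)(11.5⁴)/(8·123.0³·8) = 11.088 N/mm
U = ½kδ² = 0.5 × 11.088 × 7.26² = 292.2 N·mm = 0.2922 J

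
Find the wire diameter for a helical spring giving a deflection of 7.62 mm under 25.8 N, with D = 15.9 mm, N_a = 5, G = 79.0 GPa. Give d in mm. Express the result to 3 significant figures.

Required rate k = F/δ = 25.8/7.62 = 3.3858 N/mm
d = (8D³N_a·k / G)^(1/4) = (8·15.9³·5·3.3858 / (79.0×10³))^0.25
  = (6.8911)^0.25 = 1.6202 mm

1.62 mm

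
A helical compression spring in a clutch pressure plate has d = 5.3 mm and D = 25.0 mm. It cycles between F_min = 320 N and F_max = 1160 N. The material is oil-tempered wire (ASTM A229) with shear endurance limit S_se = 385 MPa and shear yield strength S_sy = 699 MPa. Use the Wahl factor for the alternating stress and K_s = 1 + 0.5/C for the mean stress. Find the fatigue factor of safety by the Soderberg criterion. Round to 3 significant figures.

C = D/d = 25.0/5.3 = 4.7170; K_W = (4C−1)/(4C−4)+0.615/C = 1.3322; K_s = 1+0.5/C = 1.1060
F_a = (F_max−F_min)/2 = 420 N; F_m = (F_max+F_min)/2 = 740 N
τ_a = K_W·8F_aD/(πd³) = 1.3322 × 179.6 = 239.25 MPa
τ_m = K_s·8F_mD/(πd³) = 1.1060 × 316.43 = 349.98 MPa
Soderberg: 1/n_f = τ_a/S_se + τ_m/S_sy = 239.25/385 + 349.98/699 = 0.62144 + 0.50068 = 1.1221
n_f = 1/1.1221 = 0.8912

0.891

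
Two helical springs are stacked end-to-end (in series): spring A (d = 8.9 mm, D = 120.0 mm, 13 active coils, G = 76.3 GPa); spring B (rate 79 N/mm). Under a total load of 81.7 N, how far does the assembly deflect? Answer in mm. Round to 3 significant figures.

k_A = Gd⁴/(8D³N_a) = (76.3×10³)(8.9⁴)/(8·120.0³·13) = 2.6638 N/mm
Series: 1/k_eq = 1/2.6638 + 1/79 = 0.38806; k_eq = 2.5769 N/mm
δ = F/k_eq = 81.7/2.5769 = 31.704 mm

31.7 mm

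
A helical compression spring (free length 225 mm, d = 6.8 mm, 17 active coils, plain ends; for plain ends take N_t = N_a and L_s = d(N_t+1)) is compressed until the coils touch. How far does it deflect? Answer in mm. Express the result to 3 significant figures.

N_t = 17; L_s = 6.8·18 = 122.4 mm
δ_solid = L₀ − L_s = 225 − 122.4 = 102.6 mm

103 mm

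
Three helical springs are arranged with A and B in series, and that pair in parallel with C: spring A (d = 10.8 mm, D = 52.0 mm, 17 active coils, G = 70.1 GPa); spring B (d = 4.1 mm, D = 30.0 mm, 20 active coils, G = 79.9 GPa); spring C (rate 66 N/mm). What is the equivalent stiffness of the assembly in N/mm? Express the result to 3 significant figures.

k_A = Gd⁴/(8D³N_a) = (70.1×10³)(10.8⁴)/(8·52.0³·17) = 49.873 N/mm
k_B = Gd⁴/(8D³N_a) = (79.9×10³)(4.1⁴)/(8·30.0³·20) = 5.2263 N/mm
Springs A,B series: k_AB = 1/(1/49.873+1/5.2263) = 4.7306 N/mm; parallel with C: k_eq = 4.7306+66 = 70.731 N/mm

70.7 N/mm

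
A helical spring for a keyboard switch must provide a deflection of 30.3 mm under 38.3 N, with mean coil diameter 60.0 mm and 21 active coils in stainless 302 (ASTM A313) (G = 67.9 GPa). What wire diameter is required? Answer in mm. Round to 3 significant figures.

Required rate k = F/δ = 38.3/30.3 = 1.264 N/mm
d = (8D³N_a·k / G)^(1/4) = (8·60.0³·21·1.264 / (67.9×10³))^0.25
  = (675.54)^0.25 = 5.0981 mm

5.10 mm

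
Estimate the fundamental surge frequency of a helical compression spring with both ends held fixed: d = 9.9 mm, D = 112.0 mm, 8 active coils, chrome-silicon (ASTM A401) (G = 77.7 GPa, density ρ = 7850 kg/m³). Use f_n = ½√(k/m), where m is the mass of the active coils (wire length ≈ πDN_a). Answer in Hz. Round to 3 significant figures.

34.9 Hz

k = Gd⁴/(8D³N_a) = (77.7×10³)(9.9⁴)/(8·112.0³·8) = 8.3009 N/mm = 8300.9 N/m
Wire length L = πDN_a = π·112.0·8 = 2814.9 mm
m = ρ·(πd²/4)·L = 7850 × 76.977×10⁻⁶ m² × 2.8149 m = 1.7009 kg
f_n = ½√(k/m) = 0.5·√(8300.9/1.7009) = 0.5·√(4880.2) = 34.929 Hz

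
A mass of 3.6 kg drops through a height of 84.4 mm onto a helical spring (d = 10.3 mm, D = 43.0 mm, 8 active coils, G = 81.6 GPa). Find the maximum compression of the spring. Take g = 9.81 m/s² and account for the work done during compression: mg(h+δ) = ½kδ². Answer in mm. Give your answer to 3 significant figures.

5.95 mm

k = Gd⁴/(8D³N_a) = (81.6×10³)(10.3⁴)/(8·43.0³·8) = 180.49 N/mm
W = mg = 3.6 × 9.81 = 35.316 N
½kδ² − Wδ − Wh = 0 → δ = (W + √(W² + 2kWh))/k
δ = (35.316 + √(1247.2 + 1.07596e+06))/180.49 = (35.316 + 1037.9)/180.49 = 5.946 mm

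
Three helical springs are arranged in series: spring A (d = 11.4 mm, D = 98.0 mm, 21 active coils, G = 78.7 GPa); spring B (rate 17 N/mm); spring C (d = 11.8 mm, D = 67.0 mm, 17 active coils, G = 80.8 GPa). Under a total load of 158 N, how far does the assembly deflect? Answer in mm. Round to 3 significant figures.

k_A = Gd⁴/(8D³N_a) = (78.7×10³)(11.4⁴)/(8·98.0³·21) = 8.4063 N/mm
k_C = Gd⁴/(8D³N_a) = (80.8×10³)(11.8⁴)/(8·67.0³·17) = 38.298 N/mm
Series: 1/k_eq = 1/8.4063 + 1/17 + 1/38.298 = 0.20389; k_eq = 4.9045 N/mm
δ = F/k_eq = 158/4.9045 = 32.215 mm

32.2 mm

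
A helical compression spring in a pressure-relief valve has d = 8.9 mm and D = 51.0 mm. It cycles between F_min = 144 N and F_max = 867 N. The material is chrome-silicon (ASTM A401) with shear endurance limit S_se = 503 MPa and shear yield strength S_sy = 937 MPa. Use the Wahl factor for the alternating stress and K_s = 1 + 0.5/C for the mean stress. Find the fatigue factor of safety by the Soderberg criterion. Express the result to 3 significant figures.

C = D/d = 51.0/8.9 = 5.7303; K_W = (4C−1)/(4C−4)+0.615/C = 1.2659; K_s = 1+0.5/C = 1.0873
F_a = (F_max−F_min)/2 = 361.5 N; F_m = (F_max+F_min)/2 = 505.5 N
τ_a = K_W·8F_aD/(πd³) = 1.2659 × 66.596 = 84.302 MPa
τ_m = K_s·8F_mD/(πd³) = 1.0873 × 93.124 = 101.25 MPa
Soderberg: 1/n_f = τ_a/S_se + τ_m/S_sy = 84.302/503 + 101.25/937 = 0.16760 + 0.10806 = 0.27566
n_f = 1/0.27566 = 3.628

3.63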